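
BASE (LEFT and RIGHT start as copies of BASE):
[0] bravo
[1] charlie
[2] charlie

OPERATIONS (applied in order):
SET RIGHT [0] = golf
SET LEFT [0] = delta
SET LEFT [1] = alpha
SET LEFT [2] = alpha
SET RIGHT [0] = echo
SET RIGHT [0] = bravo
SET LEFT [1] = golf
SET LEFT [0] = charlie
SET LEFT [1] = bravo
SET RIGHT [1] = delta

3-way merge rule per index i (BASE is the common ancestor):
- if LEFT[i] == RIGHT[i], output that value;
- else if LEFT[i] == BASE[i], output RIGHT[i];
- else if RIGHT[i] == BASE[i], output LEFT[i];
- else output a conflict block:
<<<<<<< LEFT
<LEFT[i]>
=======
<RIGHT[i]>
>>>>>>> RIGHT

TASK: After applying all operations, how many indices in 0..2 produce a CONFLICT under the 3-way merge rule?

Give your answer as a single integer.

Answer: 1

Derivation:
Final LEFT:  [charlie, bravo, alpha]
Final RIGHT: [bravo, delta, charlie]
i=0: L=charlie, R=bravo=BASE -> take LEFT -> charlie
i=1: BASE=charlie L=bravo R=delta all differ -> CONFLICT
i=2: L=alpha, R=charlie=BASE -> take LEFT -> alpha
Conflict count: 1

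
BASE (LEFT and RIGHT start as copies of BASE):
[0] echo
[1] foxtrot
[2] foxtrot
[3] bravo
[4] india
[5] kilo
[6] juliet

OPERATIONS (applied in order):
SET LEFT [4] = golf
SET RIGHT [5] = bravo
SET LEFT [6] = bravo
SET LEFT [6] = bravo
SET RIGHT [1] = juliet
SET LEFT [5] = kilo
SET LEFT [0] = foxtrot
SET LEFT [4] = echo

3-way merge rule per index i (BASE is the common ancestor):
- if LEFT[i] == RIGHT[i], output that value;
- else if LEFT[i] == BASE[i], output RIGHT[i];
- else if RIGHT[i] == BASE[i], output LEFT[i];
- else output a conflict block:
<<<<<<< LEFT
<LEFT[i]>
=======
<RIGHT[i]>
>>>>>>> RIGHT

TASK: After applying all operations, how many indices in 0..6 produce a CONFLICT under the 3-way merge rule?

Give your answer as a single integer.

Final LEFT:  [foxtrot, foxtrot, foxtrot, bravo, echo, kilo, bravo]
Final RIGHT: [echo, juliet, foxtrot, bravo, india, bravo, juliet]
i=0: L=foxtrot, R=echo=BASE -> take LEFT -> foxtrot
i=1: L=foxtrot=BASE, R=juliet -> take RIGHT -> juliet
i=2: L=foxtrot R=foxtrot -> agree -> foxtrot
i=3: L=bravo R=bravo -> agree -> bravo
i=4: L=echo, R=india=BASE -> take LEFT -> echo
i=5: L=kilo=BASE, R=bravo -> take RIGHT -> bravo
i=6: L=bravo, R=juliet=BASE -> take LEFT -> bravo
Conflict count: 0

Answer: 0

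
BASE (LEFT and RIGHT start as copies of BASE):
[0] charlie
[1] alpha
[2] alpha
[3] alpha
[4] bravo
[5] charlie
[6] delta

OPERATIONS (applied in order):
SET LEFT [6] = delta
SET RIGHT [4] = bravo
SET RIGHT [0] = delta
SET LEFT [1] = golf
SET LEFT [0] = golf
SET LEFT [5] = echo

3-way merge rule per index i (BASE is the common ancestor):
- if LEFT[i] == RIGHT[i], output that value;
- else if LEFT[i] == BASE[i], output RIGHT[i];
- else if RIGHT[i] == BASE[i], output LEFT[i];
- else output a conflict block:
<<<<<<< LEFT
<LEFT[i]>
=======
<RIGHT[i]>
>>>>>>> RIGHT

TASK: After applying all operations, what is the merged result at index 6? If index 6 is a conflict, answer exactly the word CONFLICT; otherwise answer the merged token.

Final LEFT:  [golf, golf, alpha, alpha, bravo, echo, delta]
Final RIGHT: [delta, alpha, alpha, alpha, bravo, charlie, delta]
i=0: BASE=charlie L=golf R=delta all differ -> CONFLICT
i=1: L=golf, R=alpha=BASE -> take LEFT -> golf
i=2: L=alpha R=alpha -> agree -> alpha
i=3: L=alpha R=alpha -> agree -> alpha
i=4: L=bravo R=bravo -> agree -> bravo
i=5: L=echo, R=charlie=BASE -> take LEFT -> echo
i=6: L=delta R=delta -> agree -> delta
Index 6 -> delta

Answer: delta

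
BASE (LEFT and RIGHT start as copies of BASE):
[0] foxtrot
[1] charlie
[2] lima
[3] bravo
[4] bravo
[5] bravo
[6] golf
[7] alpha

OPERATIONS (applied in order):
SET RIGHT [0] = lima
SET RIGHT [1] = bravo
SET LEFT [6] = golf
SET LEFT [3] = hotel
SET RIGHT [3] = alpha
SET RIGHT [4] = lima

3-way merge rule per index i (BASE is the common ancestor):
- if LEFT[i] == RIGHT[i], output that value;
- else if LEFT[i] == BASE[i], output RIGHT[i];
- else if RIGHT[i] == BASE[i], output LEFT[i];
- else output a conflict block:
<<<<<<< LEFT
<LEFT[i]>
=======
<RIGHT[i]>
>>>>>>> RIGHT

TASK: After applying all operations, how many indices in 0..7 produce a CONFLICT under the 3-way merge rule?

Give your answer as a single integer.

Answer: 1

Derivation:
Final LEFT:  [foxtrot, charlie, lima, hotel, bravo, bravo, golf, alpha]
Final RIGHT: [lima, bravo, lima, alpha, lima, bravo, golf, alpha]
i=0: L=foxtrot=BASE, R=lima -> take RIGHT -> lima
i=1: L=charlie=BASE, R=bravo -> take RIGHT -> bravo
i=2: L=lima R=lima -> agree -> lima
i=3: BASE=bravo L=hotel R=alpha all differ -> CONFLICT
i=4: L=bravo=BASE, R=lima -> take RIGHT -> lima
i=5: L=bravo R=bravo -> agree -> bravo
i=6: L=golf R=golf -> agree -> golf
i=7: L=alpha R=alpha -> agree -> alpha
Conflict count: 1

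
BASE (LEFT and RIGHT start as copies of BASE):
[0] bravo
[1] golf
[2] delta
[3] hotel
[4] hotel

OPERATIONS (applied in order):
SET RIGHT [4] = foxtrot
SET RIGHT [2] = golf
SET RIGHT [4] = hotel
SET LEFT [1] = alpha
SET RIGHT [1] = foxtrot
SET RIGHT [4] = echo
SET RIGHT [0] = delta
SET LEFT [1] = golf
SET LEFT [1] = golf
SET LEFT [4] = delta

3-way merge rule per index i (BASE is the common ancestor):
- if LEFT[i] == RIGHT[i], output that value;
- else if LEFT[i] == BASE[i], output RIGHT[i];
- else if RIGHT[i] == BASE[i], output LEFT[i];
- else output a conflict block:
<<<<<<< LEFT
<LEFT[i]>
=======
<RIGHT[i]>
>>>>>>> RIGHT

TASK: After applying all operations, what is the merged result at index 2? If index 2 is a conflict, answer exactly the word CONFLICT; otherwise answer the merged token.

Final LEFT:  [bravo, golf, delta, hotel, delta]
Final RIGHT: [delta, foxtrot, golf, hotel, echo]
i=0: L=bravo=BASE, R=delta -> take RIGHT -> delta
i=1: L=golf=BASE, R=foxtrot -> take RIGHT -> foxtrot
i=2: L=delta=BASE, R=golf -> take RIGHT -> golf
i=3: L=hotel R=hotel -> agree -> hotel
i=4: BASE=hotel L=delta R=echo all differ -> CONFLICT
Index 2 -> golf

Answer: golf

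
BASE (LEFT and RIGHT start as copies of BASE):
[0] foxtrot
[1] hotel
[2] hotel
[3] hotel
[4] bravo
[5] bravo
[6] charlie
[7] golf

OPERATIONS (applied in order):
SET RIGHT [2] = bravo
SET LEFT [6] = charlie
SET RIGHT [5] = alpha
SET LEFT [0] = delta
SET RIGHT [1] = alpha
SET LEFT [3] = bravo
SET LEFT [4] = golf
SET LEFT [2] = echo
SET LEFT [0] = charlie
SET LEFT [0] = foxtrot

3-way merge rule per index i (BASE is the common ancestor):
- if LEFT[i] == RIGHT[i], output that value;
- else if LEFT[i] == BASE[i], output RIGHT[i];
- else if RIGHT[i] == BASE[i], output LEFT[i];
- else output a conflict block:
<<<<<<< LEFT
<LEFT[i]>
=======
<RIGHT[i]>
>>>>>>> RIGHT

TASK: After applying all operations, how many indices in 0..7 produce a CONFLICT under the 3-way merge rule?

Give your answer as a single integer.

Answer: 1

Derivation:
Final LEFT:  [foxtrot, hotel, echo, bravo, golf, bravo, charlie, golf]
Final RIGHT: [foxtrot, alpha, bravo, hotel, bravo, alpha, charlie, golf]
i=0: L=foxtrot R=foxtrot -> agree -> foxtrot
i=1: L=hotel=BASE, R=alpha -> take RIGHT -> alpha
i=2: BASE=hotel L=echo R=bravo all differ -> CONFLICT
i=3: L=bravo, R=hotel=BASE -> take LEFT -> bravo
i=4: L=golf, R=bravo=BASE -> take LEFT -> golf
i=5: L=bravo=BASE, R=alpha -> take RIGHT -> alpha
i=6: L=charlie R=charlie -> agree -> charlie
i=7: L=golf R=golf -> agree -> golf
Conflict count: 1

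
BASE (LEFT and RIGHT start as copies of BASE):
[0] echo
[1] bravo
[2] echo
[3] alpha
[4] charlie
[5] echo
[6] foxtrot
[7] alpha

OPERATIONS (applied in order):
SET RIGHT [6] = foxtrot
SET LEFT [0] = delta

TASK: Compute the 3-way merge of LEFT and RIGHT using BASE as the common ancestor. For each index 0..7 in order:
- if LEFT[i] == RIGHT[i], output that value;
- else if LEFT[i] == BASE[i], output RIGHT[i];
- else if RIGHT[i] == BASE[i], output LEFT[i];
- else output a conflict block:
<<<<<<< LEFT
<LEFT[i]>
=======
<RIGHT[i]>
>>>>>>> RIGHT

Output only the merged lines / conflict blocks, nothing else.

Answer: delta
bravo
echo
alpha
charlie
echo
foxtrot
alpha

Derivation:
Final LEFT:  [delta, bravo, echo, alpha, charlie, echo, foxtrot, alpha]
Final RIGHT: [echo, bravo, echo, alpha, charlie, echo, foxtrot, alpha]
i=0: L=delta, R=echo=BASE -> take LEFT -> delta
i=1: L=bravo R=bravo -> agree -> bravo
i=2: L=echo R=echo -> agree -> echo
i=3: L=alpha R=alpha -> agree -> alpha
i=4: L=charlie R=charlie -> agree -> charlie
i=5: L=echo R=echo -> agree -> echo
i=6: L=foxtrot R=foxtrot -> agree -> foxtrot
i=7: L=alpha R=alpha -> agree -> alpha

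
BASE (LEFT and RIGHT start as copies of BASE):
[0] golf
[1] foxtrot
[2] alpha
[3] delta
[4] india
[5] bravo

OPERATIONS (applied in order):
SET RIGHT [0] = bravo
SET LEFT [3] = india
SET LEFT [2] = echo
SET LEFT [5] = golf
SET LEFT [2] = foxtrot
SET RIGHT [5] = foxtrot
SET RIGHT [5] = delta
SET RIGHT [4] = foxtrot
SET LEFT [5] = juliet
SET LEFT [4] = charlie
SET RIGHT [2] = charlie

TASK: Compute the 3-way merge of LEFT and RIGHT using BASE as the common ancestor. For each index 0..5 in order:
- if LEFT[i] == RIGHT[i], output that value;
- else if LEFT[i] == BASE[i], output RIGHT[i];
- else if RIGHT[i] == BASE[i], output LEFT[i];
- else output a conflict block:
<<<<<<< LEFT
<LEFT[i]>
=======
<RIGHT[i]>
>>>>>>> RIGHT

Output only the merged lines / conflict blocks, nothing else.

Final LEFT:  [golf, foxtrot, foxtrot, india, charlie, juliet]
Final RIGHT: [bravo, foxtrot, charlie, delta, foxtrot, delta]
i=0: L=golf=BASE, R=bravo -> take RIGHT -> bravo
i=1: L=foxtrot R=foxtrot -> agree -> foxtrot
i=2: BASE=alpha L=foxtrot R=charlie all differ -> CONFLICT
i=3: L=india, R=delta=BASE -> take LEFT -> india
i=4: BASE=india L=charlie R=foxtrot all differ -> CONFLICT
i=5: BASE=bravo L=juliet R=delta all differ -> CONFLICT

Answer: bravo
foxtrot
<<<<<<< LEFT
foxtrot
=======
charlie
>>>>>>> RIGHT
india
<<<<<<< LEFT
charlie
=======
foxtrot
>>>>>>> RIGHT
<<<<<<< LEFT
juliet
=======
delta
>>>>>>> RIGHT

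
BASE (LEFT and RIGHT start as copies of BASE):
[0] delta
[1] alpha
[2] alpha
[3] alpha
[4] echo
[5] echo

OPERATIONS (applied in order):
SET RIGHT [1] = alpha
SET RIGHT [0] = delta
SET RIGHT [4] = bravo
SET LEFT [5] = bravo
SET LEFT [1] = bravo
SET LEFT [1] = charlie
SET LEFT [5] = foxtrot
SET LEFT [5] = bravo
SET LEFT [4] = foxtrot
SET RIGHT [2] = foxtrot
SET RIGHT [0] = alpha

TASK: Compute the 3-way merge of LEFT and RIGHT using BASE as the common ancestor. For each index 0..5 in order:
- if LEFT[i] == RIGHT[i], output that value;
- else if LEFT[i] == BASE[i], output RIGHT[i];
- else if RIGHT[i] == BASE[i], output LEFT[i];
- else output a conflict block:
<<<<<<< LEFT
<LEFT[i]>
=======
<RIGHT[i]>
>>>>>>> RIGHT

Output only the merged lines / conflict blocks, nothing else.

Final LEFT:  [delta, charlie, alpha, alpha, foxtrot, bravo]
Final RIGHT: [alpha, alpha, foxtrot, alpha, bravo, echo]
i=0: L=delta=BASE, R=alpha -> take RIGHT -> alpha
i=1: L=charlie, R=alpha=BASE -> take LEFT -> charlie
i=2: L=alpha=BASE, R=foxtrot -> take RIGHT -> foxtrot
i=3: L=alpha R=alpha -> agree -> alpha
i=4: BASE=echo L=foxtrot R=bravo all differ -> CONFLICT
i=5: L=bravo, R=echo=BASE -> take LEFT -> bravo

Answer: alpha
charlie
foxtrot
alpha
<<<<<<< LEFT
foxtrot
=======
bravo
>>>>>>> RIGHT
bravo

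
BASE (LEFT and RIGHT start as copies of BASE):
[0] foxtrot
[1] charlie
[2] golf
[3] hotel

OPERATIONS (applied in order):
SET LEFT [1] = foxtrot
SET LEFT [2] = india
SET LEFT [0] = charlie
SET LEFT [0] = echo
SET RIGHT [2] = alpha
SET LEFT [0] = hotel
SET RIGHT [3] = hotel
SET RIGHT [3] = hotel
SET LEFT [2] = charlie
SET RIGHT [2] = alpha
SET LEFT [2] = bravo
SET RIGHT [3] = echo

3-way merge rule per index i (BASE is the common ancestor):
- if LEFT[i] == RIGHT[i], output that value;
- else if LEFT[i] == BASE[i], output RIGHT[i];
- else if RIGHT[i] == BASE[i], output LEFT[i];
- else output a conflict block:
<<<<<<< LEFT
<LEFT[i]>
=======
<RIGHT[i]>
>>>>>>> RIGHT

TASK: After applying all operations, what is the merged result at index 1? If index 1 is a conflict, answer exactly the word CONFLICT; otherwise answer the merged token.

Final LEFT:  [hotel, foxtrot, bravo, hotel]
Final RIGHT: [foxtrot, charlie, alpha, echo]
i=0: L=hotel, R=foxtrot=BASE -> take LEFT -> hotel
i=1: L=foxtrot, R=charlie=BASE -> take LEFT -> foxtrot
i=2: BASE=golf L=bravo R=alpha all differ -> CONFLICT
i=3: L=hotel=BASE, R=echo -> take RIGHT -> echo
Index 1 -> foxtrot

Answer: foxtrot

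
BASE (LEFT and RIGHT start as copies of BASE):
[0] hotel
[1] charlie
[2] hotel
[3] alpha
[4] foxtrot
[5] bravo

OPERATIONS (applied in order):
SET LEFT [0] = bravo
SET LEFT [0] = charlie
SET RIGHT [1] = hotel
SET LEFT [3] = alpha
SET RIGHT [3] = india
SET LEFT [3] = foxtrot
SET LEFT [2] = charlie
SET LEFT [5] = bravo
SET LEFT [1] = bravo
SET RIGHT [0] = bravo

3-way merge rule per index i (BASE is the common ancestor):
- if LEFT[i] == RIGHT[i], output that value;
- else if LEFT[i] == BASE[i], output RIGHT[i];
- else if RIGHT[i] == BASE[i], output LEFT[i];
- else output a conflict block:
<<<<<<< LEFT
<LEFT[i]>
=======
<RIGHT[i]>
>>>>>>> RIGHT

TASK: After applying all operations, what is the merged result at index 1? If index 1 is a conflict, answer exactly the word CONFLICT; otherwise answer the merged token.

Answer: CONFLICT

Derivation:
Final LEFT:  [charlie, bravo, charlie, foxtrot, foxtrot, bravo]
Final RIGHT: [bravo, hotel, hotel, india, foxtrot, bravo]
i=0: BASE=hotel L=charlie R=bravo all differ -> CONFLICT
i=1: BASE=charlie L=bravo R=hotel all differ -> CONFLICT
i=2: L=charlie, R=hotel=BASE -> take LEFT -> charlie
i=3: BASE=alpha L=foxtrot R=india all differ -> CONFLICT
i=4: L=foxtrot R=foxtrot -> agree -> foxtrot
i=5: L=bravo R=bravo -> agree -> bravo
Index 1 -> CONFLICT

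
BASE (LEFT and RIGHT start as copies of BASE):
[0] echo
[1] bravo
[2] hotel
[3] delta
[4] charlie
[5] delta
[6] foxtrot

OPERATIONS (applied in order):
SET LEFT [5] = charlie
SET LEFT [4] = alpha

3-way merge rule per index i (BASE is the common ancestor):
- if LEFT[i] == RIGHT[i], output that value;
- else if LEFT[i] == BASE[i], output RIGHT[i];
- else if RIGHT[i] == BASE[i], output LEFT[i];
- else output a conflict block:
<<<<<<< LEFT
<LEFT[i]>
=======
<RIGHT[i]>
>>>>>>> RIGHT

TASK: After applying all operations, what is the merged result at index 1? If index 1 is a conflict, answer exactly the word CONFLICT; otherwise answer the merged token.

Answer: bravo

Derivation:
Final LEFT:  [echo, bravo, hotel, delta, alpha, charlie, foxtrot]
Final RIGHT: [echo, bravo, hotel, delta, charlie, delta, foxtrot]
i=0: L=echo R=echo -> agree -> echo
i=1: L=bravo R=bravo -> agree -> bravo
i=2: L=hotel R=hotel -> agree -> hotel
i=3: L=delta R=delta -> agree -> delta
i=4: L=alpha, R=charlie=BASE -> take LEFT -> alpha
i=5: L=charlie, R=delta=BASE -> take LEFT -> charlie
i=6: L=foxtrot R=foxtrot -> agree -> foxtrot
Index 1 -> bravo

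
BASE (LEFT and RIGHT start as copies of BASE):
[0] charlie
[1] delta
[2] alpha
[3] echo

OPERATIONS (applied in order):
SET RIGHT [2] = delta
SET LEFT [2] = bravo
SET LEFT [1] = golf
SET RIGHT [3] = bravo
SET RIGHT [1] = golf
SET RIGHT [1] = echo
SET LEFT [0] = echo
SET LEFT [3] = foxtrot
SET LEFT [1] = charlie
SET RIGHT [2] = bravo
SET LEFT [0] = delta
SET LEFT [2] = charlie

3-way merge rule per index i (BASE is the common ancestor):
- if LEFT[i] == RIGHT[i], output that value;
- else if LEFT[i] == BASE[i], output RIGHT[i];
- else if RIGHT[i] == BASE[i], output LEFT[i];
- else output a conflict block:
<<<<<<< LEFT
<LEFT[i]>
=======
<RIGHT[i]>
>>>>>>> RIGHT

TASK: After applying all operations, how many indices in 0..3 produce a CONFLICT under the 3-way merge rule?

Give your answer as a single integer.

Final LEFT:  [delta, charlie, charlie, foxtrot]
Final RIGHT: [charlie, echo, bravo, bravo]
i=0: L=delta, R=charlie=BASE -> take LEFT -> delta
i=1: BASE=delta L=charlie R=echo all differ -> CONFLICT
i=2: BASE=alpha L=charlie R=bravo all differ -> CONFLICT
i=3: BASE=echo L=foxtrot R=bravo all differ -> CONFLICT
Conflict count: 3

Answer: 3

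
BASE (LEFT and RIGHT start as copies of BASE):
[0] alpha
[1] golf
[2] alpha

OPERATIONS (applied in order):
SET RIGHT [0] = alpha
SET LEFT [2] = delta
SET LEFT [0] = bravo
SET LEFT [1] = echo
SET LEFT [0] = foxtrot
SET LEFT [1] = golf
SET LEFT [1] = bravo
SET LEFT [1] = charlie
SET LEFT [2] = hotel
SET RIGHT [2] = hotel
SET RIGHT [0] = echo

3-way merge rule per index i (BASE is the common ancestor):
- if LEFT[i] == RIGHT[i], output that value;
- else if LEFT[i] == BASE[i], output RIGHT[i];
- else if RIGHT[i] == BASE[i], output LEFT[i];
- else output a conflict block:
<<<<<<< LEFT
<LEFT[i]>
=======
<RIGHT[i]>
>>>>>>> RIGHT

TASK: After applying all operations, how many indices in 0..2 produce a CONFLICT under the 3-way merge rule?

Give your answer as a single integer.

Final LEFT:  [foxtrot, charlie, hotel]
Final RIGHT: [echo, golf, hotel]
i=0: BASE=alpha L=foxtrot R=echo all differ -> CONFLICT
i=1: L=charlie, R=golf=BASE -> take LEFT -> charlie
i=2: L=hotel R=hotel -> agree -> hotel
Conflict count: 1

Answer: 1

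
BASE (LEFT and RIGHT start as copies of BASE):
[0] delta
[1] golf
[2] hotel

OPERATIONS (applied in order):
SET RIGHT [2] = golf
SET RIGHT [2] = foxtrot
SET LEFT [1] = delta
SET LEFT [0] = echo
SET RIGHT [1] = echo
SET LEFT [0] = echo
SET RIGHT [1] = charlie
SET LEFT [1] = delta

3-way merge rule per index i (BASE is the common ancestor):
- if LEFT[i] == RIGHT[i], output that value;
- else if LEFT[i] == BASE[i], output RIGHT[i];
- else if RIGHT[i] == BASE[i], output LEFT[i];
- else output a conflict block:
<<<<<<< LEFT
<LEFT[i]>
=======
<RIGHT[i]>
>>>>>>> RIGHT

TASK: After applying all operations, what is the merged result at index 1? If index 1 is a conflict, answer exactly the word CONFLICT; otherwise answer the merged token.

Answer: CONFLICT

Derivation:
Final LEFT:  [echo, delta, hotel]
Final RIGHT: [delta, charlie, foxtrot]
i=0: L=echo, R=delta=BASE -> take LEFT -> echo
i=1: BASE=golf L=delta R=charlie all differ -> CONFLICT
i=2: L=hotel=BASE, R=foxtrot -> take RIGHT -> foxtrot
Index 1 -> CONFLICT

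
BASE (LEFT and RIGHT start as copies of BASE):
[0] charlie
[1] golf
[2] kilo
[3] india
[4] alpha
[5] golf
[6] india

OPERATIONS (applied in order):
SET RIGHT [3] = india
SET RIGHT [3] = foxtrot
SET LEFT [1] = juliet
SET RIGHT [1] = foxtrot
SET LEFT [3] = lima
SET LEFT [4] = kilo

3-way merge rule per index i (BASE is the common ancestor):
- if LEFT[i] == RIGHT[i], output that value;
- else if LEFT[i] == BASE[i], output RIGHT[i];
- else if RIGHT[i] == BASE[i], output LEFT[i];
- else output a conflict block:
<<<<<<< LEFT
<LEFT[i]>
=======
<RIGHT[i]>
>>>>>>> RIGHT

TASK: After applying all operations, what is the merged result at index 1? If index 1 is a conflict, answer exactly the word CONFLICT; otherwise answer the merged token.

Final LEFT:  [charlie, juliet, kilo, lima, kilo, golf, india]
Final RIGHT: [charlie, foxtrot, kilo, foxtrot, alpha, golf, india]
i=0: L=charlie R=charlie -> agree -> charlie
i=1: BASE=golf L=juliet R=foxtrot all differ -> CONFLICT
i=2: L=kilo R=kilo -> agree -> kilo
i=3: BASE=india L=lima R=foxtrot all differ -> CONFLICT
i=4: L=kilo, R=alpha=BASE -> take LEFT -> kilo
i=5: L=golf R=golf -> agree -> golf
i=6: L=india R=india -> agree -> india
Index 1 -> CONFLICT

Answer: CONFLICT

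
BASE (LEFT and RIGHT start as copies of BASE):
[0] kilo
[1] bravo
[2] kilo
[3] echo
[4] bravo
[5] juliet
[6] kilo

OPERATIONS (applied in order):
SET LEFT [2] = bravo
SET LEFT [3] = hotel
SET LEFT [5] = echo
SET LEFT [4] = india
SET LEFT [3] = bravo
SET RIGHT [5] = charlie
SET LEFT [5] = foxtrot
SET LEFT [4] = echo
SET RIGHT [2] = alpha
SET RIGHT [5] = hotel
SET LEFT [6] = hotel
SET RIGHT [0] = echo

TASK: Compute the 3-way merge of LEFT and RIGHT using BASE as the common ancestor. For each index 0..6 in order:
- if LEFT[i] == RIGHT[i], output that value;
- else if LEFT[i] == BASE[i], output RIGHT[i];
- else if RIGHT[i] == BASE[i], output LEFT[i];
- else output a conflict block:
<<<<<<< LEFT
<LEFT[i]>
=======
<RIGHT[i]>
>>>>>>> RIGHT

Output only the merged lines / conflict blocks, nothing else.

Final LEFT:  [kilo, bravo, bravo, bravo, echo, foxtrot, hotel]
Final RIGHT: [echo, bravo, alpha, echo, bravo, hotel, kilo]
i=0: L=kilo=BASE, R=echo -> take RIGHT -> echo
i=1: L=bravo R=bravo -> agree -> bravo
i=2: BASE=kilo L=bravo R=alpha all differ -> CONFLICT
i=3: L=bravo, R=echo=BASE -> take LEFT -> bravo
i=4: L=echo, R=bravo=BASE -> take LEFT -> echo
i=5: BASE=juliet L=foxtrot R=hotel all differ -> CONFLICT
i=6: L=hotel, R=kilo=BASE -> take LEFT -> hotel

Answer: echo
bravo
<<<<<<< LEFT
bravo
=======
alpha
>>>>>>> RIGHT
bravo
echo
<<<<<<< LEFT
foxtrot
=======
hotel
>>>>>>> RIGHT
hotel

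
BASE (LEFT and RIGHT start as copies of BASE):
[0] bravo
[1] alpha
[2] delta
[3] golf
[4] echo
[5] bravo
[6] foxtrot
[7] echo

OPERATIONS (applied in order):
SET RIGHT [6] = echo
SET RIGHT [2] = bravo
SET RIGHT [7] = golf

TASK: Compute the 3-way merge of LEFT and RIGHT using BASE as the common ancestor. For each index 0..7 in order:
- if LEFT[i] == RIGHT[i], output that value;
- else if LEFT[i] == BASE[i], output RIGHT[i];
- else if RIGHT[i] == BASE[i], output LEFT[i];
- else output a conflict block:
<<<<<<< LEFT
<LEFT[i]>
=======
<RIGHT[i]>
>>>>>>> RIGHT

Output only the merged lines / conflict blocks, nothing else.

Final LEFT:  [bravo, alpha, delta, golf, echo, bravo, foxtrot, echo]
Final RIGHT: [bravo, alpha, bravo, golf, echo, bravo, echo, golf]
i=0: L=bravo R=bravo -> agree -> bravo
i=1: L=alpha R=alpha -> agree -> alpha
i=2: L=delta=BASE, R=bravo -> take RIGHT -> bravo
i=3: L=golf R=golf -> agree -> golf
i=4: L=echo R=echo -> agree -> echo
i=5: L=bravo R=bravo -> agree -> bravo
i=6: L=foxtrot=BASE, R=echo -> take RIGHT -> echo
i=7: L=echo=BASE, R=golf -> take RIGHT -> golf

Answer: bravo
alpha
bravo
golf
echo
bravo
echo
golf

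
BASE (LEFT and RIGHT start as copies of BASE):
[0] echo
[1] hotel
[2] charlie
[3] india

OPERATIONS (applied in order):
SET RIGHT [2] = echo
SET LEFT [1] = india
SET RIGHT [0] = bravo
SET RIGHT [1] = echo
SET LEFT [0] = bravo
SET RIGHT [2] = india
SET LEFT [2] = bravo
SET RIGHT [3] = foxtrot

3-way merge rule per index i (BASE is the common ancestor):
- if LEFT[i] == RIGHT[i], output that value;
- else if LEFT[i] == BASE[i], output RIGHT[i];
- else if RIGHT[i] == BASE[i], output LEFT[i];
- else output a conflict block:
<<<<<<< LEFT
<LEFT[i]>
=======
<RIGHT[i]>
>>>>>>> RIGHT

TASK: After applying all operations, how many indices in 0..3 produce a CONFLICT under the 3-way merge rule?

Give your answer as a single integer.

Answer: 2

Derivation:
Final LEFT:  [bravo, india, bravo, india]
Final RIGHT: [bravo, echo, india, foxtrot]
i=0: L=bravo R=bravo -> agree -> bravo
i=1: BASE=hotel L=india R=echo all differ -> CONFLICT
i=2: BASE=charlie L=bravo R=india all differ -> CONFLICT
i=3: L=india=BASE, R=foxtrot -> take RIGHT -> foxtrot
Conflict count: 2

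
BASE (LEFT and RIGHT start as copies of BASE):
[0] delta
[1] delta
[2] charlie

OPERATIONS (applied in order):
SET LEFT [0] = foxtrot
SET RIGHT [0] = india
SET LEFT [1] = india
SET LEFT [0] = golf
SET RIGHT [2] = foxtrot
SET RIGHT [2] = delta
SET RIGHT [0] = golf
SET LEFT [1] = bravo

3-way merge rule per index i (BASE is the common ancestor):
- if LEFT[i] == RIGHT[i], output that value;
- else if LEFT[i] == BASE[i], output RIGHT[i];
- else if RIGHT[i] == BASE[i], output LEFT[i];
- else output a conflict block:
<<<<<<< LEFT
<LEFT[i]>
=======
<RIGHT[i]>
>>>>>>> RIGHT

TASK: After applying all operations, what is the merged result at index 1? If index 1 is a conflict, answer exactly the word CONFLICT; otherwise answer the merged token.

Final LEFT:  [golf, bravo, charlie]
Final RIGHT: [golf, delta, delta]
i=0: L=golf R=golf -> agree -> golf
i=1: L=bravo, R=delta=BASE -> take LEFT -> bravo
i=2: L=charlie=BASE, R=delta -> take RIGHT -> delta
Index 1 -> bravo

Answer: bravo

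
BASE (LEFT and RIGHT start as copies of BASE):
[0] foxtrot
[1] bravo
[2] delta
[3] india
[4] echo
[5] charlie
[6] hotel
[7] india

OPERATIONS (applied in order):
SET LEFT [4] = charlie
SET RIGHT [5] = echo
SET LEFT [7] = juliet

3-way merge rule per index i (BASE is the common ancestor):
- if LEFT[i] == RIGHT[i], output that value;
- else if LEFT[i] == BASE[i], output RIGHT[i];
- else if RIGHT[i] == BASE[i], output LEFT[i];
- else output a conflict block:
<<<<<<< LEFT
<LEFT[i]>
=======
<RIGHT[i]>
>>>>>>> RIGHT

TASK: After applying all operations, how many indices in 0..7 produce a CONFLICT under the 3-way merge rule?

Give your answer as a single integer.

Answer: 0

Derivation:
Final LEFT:  [foxtrot, bravo, delta, india, charlie, charlie, hotel, juliet]
Final RIGHT: [foxtrot, bravo, delta, india, echo, echo, hotel, india]
i=0: L=foxtrot R=foxtrot -> agree -> foxtrot
i=1: L=bravo R=bravo -> agree -> bravo
i=2: L=delta R=delta -> agree -> delta
i=3: L=india R=india -> agree -> india
i=4: L=charlie, R=echo=BASE -> take LEFT -> charlie
i=5: L=charlie=BASE, R=echo -> take RIGHT -> echo
i=6: L=hotel R=hotel -> agree -> hotel
i=7: L=juliet, R=india=BASE -> take LEFT -> juliet
Conflict count: 0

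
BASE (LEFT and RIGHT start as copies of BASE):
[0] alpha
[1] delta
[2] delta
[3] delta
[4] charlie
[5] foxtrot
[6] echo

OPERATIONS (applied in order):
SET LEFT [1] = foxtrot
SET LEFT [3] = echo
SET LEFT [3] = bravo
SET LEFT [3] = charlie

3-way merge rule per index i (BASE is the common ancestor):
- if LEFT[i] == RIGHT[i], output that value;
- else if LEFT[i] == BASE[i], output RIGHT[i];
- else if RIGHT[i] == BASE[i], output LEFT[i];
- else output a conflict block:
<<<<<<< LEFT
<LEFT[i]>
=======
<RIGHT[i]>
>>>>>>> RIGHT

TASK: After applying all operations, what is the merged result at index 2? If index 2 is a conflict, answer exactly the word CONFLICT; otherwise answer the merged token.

Final LEFT:  [alpha, foxtrot, delta, charlie, charlie, foxtrot, echo]
Final RIGHT: [alpha, delta, delta, delta, charlie, foxtrot, echo]
i=0: L=alpha R=alpha -> agree -> alpha
i=1: L=foxtrot, R=delta=BASE -> take LEFT -> foxtrot
i=2: L=delta R=delta -> agree -> delta
i=3: L=charlie, R=delta=BASE -> take LEFT -> charlie
i=4: L=charlie R=charlie -> agree -> charlie
i=5: L=foxtrot R=foxtrot -> agree -> foxtrot
i=6: L=echo R=echo -> agree -> echo
Index 2 -> delta

Answer: delta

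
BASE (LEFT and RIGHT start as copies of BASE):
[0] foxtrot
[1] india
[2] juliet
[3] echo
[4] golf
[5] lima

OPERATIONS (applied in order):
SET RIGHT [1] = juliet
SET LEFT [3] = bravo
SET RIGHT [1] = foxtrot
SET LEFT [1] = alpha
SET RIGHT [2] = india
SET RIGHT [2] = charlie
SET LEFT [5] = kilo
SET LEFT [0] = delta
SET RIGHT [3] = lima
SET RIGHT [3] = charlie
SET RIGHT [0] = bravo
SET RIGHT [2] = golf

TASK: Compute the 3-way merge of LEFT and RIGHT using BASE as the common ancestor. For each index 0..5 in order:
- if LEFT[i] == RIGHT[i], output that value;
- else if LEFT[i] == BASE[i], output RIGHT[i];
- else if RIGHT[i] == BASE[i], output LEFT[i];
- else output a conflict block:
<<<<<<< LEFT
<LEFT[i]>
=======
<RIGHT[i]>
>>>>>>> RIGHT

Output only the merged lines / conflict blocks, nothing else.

Answer: <<<<<<< LEFT
delta
=======
bravo
>>>>>>> RIGHT
<<<<<<< LEFT
alpha
=======
foxtrot
>>>>>>> RIGHT
golf
<<<<<<< LEFT
bravo
=======
charlie
>>>>>>> RIGHT
golf
kilo

Derivation:
Final LEFT:  [delta, alpha, juliet, bravo, golf, kilo]
Final RIGHT: [bravo, foxtrot, golf, charlie, golf, lima]
i=0: BASE=foxtrot L=delta R=bravo all differ -> CONFLICT
i=1: BASE=india L=alpha R=foxtrot all differ -> CONFLICT
i=2: L=juliet=BASE, R=golf -> take RIGHT -> golf
i=3: BASE=echo L=bravo R=charlie all differ -> CONFLICT
i=4: L=golf R=golf -> agree -> golf
i=5: L=kilo, R=lima=BASE -> take LEFT -> kilo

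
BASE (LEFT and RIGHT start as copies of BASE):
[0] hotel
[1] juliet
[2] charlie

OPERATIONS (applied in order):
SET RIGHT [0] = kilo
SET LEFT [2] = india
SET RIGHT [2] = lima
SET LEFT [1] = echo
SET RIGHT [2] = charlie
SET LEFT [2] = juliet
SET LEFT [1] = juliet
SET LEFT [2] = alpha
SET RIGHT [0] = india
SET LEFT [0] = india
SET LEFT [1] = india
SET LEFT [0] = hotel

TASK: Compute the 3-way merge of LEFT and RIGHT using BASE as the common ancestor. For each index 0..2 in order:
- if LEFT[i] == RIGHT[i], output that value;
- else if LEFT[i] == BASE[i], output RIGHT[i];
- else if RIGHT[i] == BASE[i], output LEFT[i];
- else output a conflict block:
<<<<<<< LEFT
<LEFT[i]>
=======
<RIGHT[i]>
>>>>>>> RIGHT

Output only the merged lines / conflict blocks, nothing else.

Final LEFT:  [hotel, india, alpha]
Final RIGHT: [india, juliet, charlie]
i=0: L=hotel=BASE, R=india -> take RIGHT -> india
i=1: L=india, R=juliet=BASE -> take LEFT -> india
i=2: L=alpha, R=charlie=BASE -> take LEFT -> alpha

Answer: india
india
alpha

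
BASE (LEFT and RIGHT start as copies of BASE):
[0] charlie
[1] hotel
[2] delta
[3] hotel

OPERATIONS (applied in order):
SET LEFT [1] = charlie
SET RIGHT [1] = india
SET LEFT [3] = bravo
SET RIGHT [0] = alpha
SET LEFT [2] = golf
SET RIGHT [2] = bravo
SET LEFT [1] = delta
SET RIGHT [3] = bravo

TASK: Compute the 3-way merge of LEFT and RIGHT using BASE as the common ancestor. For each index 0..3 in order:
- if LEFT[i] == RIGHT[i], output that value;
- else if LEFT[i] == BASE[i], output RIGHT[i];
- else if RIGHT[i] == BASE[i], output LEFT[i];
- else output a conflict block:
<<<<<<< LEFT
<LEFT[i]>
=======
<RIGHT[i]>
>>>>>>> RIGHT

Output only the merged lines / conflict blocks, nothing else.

Final LEFT:  [charlie, delta, golf, bravo]
Final RIGHT: [alpha, india, bravo, bravo]
i=0: L=charlie=BASE, R=alpha -> take RIGHT -> alpha
i=1: BASE=hotel L=delta R=india all differ -> CONFLICT
i=2: BASE=delta L=golf R=bravo all differ -> CONFLICT
i=3: L=bravo R=bravo -> agree -> bravo

Answer: alpha
<<<<<<< LEFT
delta
=======
india
>>>>>>> RIGHT
<<<<<<< LEFT
golf
=======
bravo
>>>>>>> RIGHT
bravo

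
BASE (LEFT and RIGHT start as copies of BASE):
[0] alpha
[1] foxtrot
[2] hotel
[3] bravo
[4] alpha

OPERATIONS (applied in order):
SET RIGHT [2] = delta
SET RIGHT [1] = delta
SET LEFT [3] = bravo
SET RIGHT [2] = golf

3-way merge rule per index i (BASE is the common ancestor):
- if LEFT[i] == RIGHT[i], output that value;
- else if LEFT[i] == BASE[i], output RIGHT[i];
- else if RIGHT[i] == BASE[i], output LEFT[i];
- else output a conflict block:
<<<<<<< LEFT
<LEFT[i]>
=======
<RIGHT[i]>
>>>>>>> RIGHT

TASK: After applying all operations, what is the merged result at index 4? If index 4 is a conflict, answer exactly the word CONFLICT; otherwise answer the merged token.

Final LEFT:  [alpha, foxtrot, hotel, bravo, alpha]
Final RIGHT: [alpha, delta, golf, bravo, alpha]
i=0: L=alpha R=alpha -> agree -> alpha
i=1: L=foxtrot=BASE, R=delta -> take RIGHT -> delta
i=2: L=hotel=BASE, R=golf -> take RIGHT -> golf
i=3: L=bravo R=bravo -> agree -> bravo
i=4: L=alpha R=alpha -> agree -> alpha
Index 4 -> alpha

Answer: alpha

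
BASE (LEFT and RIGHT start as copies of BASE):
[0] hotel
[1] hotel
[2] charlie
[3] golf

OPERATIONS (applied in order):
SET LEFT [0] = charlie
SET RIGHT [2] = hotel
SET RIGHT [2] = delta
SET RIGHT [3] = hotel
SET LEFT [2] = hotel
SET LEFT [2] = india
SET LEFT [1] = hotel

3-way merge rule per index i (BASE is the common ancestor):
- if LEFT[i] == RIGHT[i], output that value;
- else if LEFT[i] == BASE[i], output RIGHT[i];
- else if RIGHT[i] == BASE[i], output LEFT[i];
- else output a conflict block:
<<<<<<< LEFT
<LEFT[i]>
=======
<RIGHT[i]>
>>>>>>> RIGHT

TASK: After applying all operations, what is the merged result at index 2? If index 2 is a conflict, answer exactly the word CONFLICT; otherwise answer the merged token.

Final LEFT:  [charlie, hotel, india, golf]
Final RIGHT: [hotel, hotel, delta, hotel]
i=0: L=charlie, R=hotel=BASE -> take LEFT -> charlie
i=1: L=hotel R=hotel -> agree -> hotel
i=2: BASE=charlie L=india R=delta all differ -> CONFLICT
i=3: L=golf=BASE, R=hotel -> take RIGHT -> hotel
Index 2 -> CONFLICT

Answer: CONFLICT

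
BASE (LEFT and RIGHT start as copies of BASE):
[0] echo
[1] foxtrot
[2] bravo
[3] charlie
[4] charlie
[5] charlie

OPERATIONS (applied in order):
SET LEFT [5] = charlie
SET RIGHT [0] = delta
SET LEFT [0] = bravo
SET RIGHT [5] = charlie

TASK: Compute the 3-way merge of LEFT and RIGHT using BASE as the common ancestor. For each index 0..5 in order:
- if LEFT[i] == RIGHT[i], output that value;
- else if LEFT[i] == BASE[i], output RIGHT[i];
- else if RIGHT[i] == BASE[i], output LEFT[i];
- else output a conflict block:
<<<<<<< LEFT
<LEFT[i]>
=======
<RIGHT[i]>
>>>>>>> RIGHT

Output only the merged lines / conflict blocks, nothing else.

Answer: <<<<<<< LEFT
bravo
=======
delta
>>>>>>> RIGHT
foxtrot
bravo
charlie
charlie
charlie

Derivation:
Final LEFT:  [bravo, foxtrot, bravo, charlie, charlie, charlie]
Final RIGHT: [delta, foxtrot, bravo, charlie, charlie, charlie]
i=0: BASE=echo L=bravo R=delta all differ -> CONFLICT
i=1: L=foxtrot R=foxtrot -> agree -> foxtrot
i=2: L=bravo R=bravo -> agree -> bravo
i=3: L=charlie R=charlie -> agree -> charlie
i=4: L=charlie R=charlie -> agree -> charlie
i=5: L=charlie R=charlie -> agree -> charlie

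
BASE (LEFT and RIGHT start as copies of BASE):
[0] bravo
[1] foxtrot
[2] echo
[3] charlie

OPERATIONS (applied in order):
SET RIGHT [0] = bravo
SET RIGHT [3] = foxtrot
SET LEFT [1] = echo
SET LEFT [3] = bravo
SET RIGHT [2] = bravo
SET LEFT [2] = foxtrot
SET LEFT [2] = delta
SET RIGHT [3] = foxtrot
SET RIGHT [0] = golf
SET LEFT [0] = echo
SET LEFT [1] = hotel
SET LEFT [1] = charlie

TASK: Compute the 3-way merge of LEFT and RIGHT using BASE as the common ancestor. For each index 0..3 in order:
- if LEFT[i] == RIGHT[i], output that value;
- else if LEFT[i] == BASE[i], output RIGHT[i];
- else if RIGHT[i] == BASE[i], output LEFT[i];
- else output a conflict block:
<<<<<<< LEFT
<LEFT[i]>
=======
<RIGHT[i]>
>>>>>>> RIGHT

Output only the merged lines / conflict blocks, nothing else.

Answer: <<<<<<< LEFT
echo
=======
golf
>>>>>>> RIGHT
charlie
<<<<<<< LEFT
delta
=======
bravo
>>>>>>> RIGHT
<<<<<<< LEFT
bravo
=======
foxtrot
>>>>>>> RIGHT

Derivation:
Final LEFT:  [echo, charlie, delta, bravo]
Final RIGHT: [golf, foxtrot, bravo, foxtrot]
i=0: BASE=bravo L=echo R=golf all differ -> CONFLICT
i=1: L=charlie, R=foxtrot=BASE -> take LEFT -> charlie
i=2: BASE=echo L=delta R=bravo all differ -> CONFLICT
i=3: BASE=charlie L=bravo R=foxtrot all differ -> CONFLICT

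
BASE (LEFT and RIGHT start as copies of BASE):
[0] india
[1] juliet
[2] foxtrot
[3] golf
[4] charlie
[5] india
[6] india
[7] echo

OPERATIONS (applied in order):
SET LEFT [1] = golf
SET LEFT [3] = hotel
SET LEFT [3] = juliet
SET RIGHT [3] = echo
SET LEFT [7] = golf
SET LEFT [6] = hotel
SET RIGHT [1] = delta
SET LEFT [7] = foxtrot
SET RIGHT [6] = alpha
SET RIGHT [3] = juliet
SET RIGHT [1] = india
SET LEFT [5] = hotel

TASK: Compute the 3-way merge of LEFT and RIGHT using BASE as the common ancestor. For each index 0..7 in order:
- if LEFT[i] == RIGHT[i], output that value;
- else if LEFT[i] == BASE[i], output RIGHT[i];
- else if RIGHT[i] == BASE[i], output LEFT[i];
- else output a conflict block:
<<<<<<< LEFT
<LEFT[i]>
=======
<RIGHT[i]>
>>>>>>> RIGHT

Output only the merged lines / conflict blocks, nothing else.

Answer: india
<<<<<<< LEFT
golf
=======
india
>>>>>>> RIGHT
foxtrot
juliet
charlie
hotel
<<<<<<< LEFT
hotel
=======
alpha
>>>>>>> RIGHT
foxtrot

Derivation:
Final LEFT:  [india, golf, foxtrot, juliet, charlie, hotel, hotel, foxtrot]
Final RIGHT: [india, india, foxtrot, juliet, charlie, india, alpha, echo]
i=0: L=india R=india -> agree -> india
i=1: BASE=juliet L=golf R=india all differ -> CONFLICT
i=2: L=foxtrot R=foxtrot -> agree -> foxtrot
i=3: L=juliet R=juliet -> agree -> juliet
i=4: L=charlie R=charlie -> agree -> charlie
i=5: L=hotel, R=india=BASE -> take LEFT -> hotel
i=6: BASE=india L=hotel R=alpha all differ -> CONFLICT
i=7: L=foxtrot, R=echo=BASE -> take LEFT -> foxtrot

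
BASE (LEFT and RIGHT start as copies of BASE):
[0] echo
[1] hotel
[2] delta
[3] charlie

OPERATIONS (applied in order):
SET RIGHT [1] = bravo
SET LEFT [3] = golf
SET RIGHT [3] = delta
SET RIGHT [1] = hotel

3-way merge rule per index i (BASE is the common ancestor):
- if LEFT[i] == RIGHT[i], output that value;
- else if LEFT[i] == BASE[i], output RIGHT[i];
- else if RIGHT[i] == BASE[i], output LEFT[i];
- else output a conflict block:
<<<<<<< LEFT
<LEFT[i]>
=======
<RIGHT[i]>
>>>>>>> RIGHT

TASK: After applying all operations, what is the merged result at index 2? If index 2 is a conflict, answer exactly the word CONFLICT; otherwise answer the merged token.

Final LEFT:  [echo, hotel, delta, golf]
Final RIGHT: [echo, hotel, delta, delta]
i=0: L=echo R=echo -> agree -> echo
i=1: L=hotel R=hotel -> agree -> hotel
i=2: L=delta R=delta -> agree -> delta
i=3: BASE=charlie L=golf R=delta all differ -> CONFLICT
Index 2 -> delta

Answer: delta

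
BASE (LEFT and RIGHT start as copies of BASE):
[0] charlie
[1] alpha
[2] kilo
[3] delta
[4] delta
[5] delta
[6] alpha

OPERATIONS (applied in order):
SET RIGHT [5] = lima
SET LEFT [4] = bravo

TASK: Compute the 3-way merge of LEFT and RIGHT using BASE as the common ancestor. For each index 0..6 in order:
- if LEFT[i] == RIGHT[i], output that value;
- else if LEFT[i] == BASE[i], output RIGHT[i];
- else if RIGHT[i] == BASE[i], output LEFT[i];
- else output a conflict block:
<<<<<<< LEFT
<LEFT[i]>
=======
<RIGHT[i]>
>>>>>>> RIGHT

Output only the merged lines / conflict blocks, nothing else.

Final LEFT:  [charlie, alpha, kilo, delta, bravo, delta, alpha]
Final RIGHT: [charlie, alpha, kilo, delta, delta, lima, alpha]
i=0: L=charlie R=charlie -> agree -> charlie
i=1: L=alpha R=alpha -> agree -> alpha
i=2: L=kilo R=kilo -> agree -> kilo
i=3: L=delta R=delta -> agree -> delta
i=4: L=bravo, R=delta=BASE -> take LEFT -> bravo
i=5: L=delta=BASE, R=lima -> take RIGHT -> lima
i=6: L=alpha R=alpha -> agree -> alpha

Answer: charlie
alpha
kilo
delta
bravo
lima
alpha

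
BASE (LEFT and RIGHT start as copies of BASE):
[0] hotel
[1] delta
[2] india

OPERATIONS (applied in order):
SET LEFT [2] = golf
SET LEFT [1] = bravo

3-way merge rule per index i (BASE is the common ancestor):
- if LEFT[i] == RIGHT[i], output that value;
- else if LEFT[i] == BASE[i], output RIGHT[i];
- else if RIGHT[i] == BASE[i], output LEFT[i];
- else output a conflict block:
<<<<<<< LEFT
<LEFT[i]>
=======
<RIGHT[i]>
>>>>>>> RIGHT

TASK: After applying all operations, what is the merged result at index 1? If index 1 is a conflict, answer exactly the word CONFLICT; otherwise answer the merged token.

Final LEFT:  [hotel, bravo, golf]
Final RIGHT: [hotel, delta, india]
i=0: L=hotel R=hotel -> agree -> hotel
i=1: L=bravo, R=delta=BASE -> take LEFT -> bravo
i=2: L=golf, R=india=BASE -> take LEFT -> golf
Index 1 -> bravo

Answer: bravo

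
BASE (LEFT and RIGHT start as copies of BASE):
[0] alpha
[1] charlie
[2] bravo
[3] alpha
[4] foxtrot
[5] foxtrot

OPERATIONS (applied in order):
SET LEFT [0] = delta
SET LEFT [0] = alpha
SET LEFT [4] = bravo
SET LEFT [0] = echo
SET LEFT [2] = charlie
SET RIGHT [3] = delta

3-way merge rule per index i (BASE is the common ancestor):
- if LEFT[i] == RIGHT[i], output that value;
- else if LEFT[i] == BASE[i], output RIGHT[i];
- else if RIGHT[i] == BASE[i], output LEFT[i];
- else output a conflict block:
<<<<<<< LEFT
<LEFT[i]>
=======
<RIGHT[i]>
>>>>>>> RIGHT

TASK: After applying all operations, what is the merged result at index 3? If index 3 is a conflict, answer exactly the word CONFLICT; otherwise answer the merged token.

Answer: delta

Derivation:
Final LEFT:  [echo, charlie, charlie, alpha, bravo, foxtrot]
Final RIGHT: [alpha, charlie, bravo, delta, foxtrot, foxtrot]
i=0: L=echo, R=alpha=BASE -> take LEFT -> echo
i=1: L=charlie R=charlie -> agree -> charlie
i=2: L=charlie, R=bravo=BASE -> take LEFT -> charlie
i=3: L=alpha=BASE, R=delta -> take RIGHT -> delta
i=4: L=bravo, R=foxtrot=BASE -> take LEFT -> bravo
i=5: L=foxtrot R=foxtrot -> agree -> foxtrot
Index 3 -> delta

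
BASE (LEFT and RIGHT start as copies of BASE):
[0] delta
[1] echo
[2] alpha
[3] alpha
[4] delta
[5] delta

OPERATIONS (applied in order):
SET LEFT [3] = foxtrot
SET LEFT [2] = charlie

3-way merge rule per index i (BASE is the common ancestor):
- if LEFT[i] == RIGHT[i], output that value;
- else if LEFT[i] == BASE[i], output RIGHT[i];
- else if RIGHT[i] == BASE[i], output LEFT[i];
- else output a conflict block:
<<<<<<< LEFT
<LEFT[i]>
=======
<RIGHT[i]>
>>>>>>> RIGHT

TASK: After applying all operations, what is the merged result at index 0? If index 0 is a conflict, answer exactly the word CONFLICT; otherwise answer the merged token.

Answer: delta

Derivation:
Final LEFT:  [delta, echo, charlie, foxtrot, delta, delta]
Final RIGHT: [delta, echo, alpha, alpha, delta, delta]
i=0: L=delta R=delta -> agree -> delta
i=1: L=echo R=echo -> agree -> echo
i=2: L=charlie, R=alpha=BASE -> take LEFT -> charlie
i=3: L=foxtrot, R=alpha=BASE -> take LEFT -> foxtrot
i=4: L=delta R=delta -> agree -> delta
i=5: L=delta R=delta -> agree -> delta
Index 0 -> delta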